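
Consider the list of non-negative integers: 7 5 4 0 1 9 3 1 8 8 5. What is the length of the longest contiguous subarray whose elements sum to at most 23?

7

[7] sum 7 len 1
[7, 5] sum 12 len 2
[7, 5, 4] sum 16 len 3
[7, 5, 4, 0] sum 16 len 4
[7, 5, 4, 0, 1] sum 17 len 5
[5, 4, 0, 1, 9] sum 19 len 5
[5, 4, 0, 1, 9, 3] sum 22 len 6
[5, 4, 0, 1, 9, 3, 1] sum 23 len 7
[0, 1, 9, 3, 1, 8] sum 22 len 6
[3, 1, 8, 8] sum 20 len 4
[1, 8, 8, 5] sum 22 len 4
Longest length seen: 7.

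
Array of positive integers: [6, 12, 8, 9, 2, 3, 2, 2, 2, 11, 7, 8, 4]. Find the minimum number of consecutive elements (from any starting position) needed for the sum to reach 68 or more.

12

Extend right; whenever the sum reaches 68, record the length and shrink from the left:
add 6: running sum 6 < 68
add 12: running sum 18 < 68
add 8: running sum 26 < 68
add 9: running sum 35 < 68
add 2: running sum 37 < 68
add 3: running sum 40 < 68
add 2: running sum 42 < 68
add 2: running sum 44 < 68
add 2: running sum 46 < 68
add 11: running sum 57 < 68
add 7: running sum 64 < 68
end 11: [6, 12, 8, 9, 2, 3, 2, 2, 2, 11, 7, 8] sum 72, len 12
end 12: [12, 8, 9, 2, 3, 2, 2, 2, 11, 7, 8, 4] sum 70, len 12
Shortest qualifying length: 12.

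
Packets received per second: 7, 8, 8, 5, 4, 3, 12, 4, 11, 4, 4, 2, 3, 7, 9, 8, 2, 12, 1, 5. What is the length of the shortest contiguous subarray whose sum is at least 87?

15

Extend right; whenever the sum reaches 87, record the length and shrink from the left:
add 7: running sum 7 < 87
add 8: running sum 15 < 87
add 8: running sum 23 < 87
add 5: running sum 28 < 87
add 4: running sum 32 < 87
add 3: running sum 35 < 87
add 12: running sum 47 < 87
add 4: running sum 51 < 87
add 11: running sum 62 < 87
add 4: running sum 66 < 87
add 4: running sum 70 < 87
add 2: running sum 72 < 87
add 3: running sum 75 < 87
add 7: running sum 82 < 87
end 14: [7, 8, 8, 5, 4, 3, 12, 4, 11, 4, 4, 2, 3, 7, 9] sum 91, len 15
end 15: [8, 8, 5, 4, 3, 12, 4, 11, 4, 4, 2, 3, 7, 9, 8] sum 92, len 15
end 16: [8, 8, 5, 4, 3, 12, 4, 11, 4, 4, 2, 3, 7, 9, 8, 2] sum 94, len 16
end 17: [5, 4, 3, 12, 4, 11, 4, 4, 2, 3, 7, 9, 8, 2, 12] sum 90, len 15
end 18: [5, 4, 3, 12, 4, 11, 4, 4, 2, 3, 7, 9, 8, 2, 12, 1] sum 91, len 16
end 19: [3, 12, 4, 11, 4, 4, 2, 3, 7, 9, 8, 2, 12, 1, 5] sum 87, len 15
Shortest qualifying length: 15.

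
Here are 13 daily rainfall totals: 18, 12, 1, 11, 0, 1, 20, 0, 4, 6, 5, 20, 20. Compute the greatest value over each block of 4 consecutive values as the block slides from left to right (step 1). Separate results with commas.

Sliding a size-4 window across the 13 values:
(18, 12, 1, 11) → max 18
(12, 1, 11, 0) → max 12
(1, 11, 0, 1) → max 11
(11, 0, 1, 20) → max 20
(0, 1, 20, 0) → max 20
(1, 20, 0, 4) → max 20
(20, 0, 4, 6) → max 20
(0, 4, 6, 5) → max 6
(4, 6, 5, 20) → max 20
(6, 5, 20, 20) → max 20

18, 12, 11, 20, 20, 20, 20, 6, 20, 20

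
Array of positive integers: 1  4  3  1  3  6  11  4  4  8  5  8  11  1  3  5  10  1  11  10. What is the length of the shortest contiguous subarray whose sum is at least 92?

14

add 1: running sum 1 < 92
add 4: running sum 5 < 92
add 3: running sum 8 < 92
add 1: running sum 9 < 92
add 3: running sum 12 < 92
add 6: running sum 18 < 92
add 11: running sum 29 < 92
add 4: running sum 33 < 92
add 4: running sum 37 < 92
add 8: running sum 45 < 92
add 5: running sum 50 < 92
add 8: running sum 58 < 92
add 11: running sum 69 < 92
add 1: running sum 70 < 92
add 3: running sum 73 < 92
add 5: running sum 78 < 92
add 10: running sum 88 < 92
add 1: running sum 89 < 92
add 11: shortest ending here [1, 3, 6, 11, 4, 4, 8, 5, 8, 11, 1, 3, 5, 10, 1, 11] sum 92, len 16
add 10: shortest ending here [11, 4, 4, 8, 5, 8, 11, 1, 3, 5, 10, 1, 11, 10] sum 92, len 14
Shortest qualifying length: 14.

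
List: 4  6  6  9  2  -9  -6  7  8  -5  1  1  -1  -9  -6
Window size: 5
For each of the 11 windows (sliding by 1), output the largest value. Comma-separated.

4 6 6 9 2 → max 9
6 6 9 2 -9 → max 9
6 9 2 -9 -6 → max 9
9 2 -9 -6 7 → max 9
2 -9 -6 7 8 → max 8
-9 -6 7 8 -5 → max 8
-6 7 8 -5 1 → max 8
7 8 -5 1 1 → max 8
8 -5 1 1 -1 → max 8
-5 1 1 -1 -9 → max 1
1 1 -1 -9 -6 → max 1

9, 9, 9, 9, 8, 8, 8, 8, 8, 1, 1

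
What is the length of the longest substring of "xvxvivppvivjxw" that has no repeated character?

[x] len 1
[x, v] len 2
[v, x] len 2
[x, v] len 2
[x, v, i] len 3
[i, v] len 2
[i, v, p] len 3
[p] len 1
[p, v] len 2
[p, v, i] len 3
[i, v] len 2
[i, v, j] len 3
[i, v, j, x] len 4
[i, v, j, x, w] len 5
Longest all-distinct length: 5.

5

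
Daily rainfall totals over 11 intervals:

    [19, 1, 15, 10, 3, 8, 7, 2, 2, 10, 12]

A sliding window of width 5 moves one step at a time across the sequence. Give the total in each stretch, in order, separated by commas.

19 1 15 10 3 → sum 48
1 15 10 3 8 → sum 37
15 10 3 8 7 → sum 43
10 3 8 7 2 → sum 30
3 8 7 2 2 → sum 22
8 7 2 2 10 → sum 29
7 2 2 10 12 → sum 33

48, 37, 43, 30, 22, 29, 33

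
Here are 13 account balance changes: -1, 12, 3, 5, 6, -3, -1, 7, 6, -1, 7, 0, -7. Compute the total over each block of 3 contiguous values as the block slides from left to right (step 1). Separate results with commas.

Sliding a size-3 window across the 13 values:
-1 12 3 → sum 14
12 3 5 → sum 20
3 5 6 → sum 14
5 6 -3 → sum 8
6 -3 -1 → sum 2
-3 -1 7 → sum 3
-1 7 6 → sum 12
7 6 -1 → sum 12
6 -1 7 → sum 12
-1 7 0 → sum 6
7 0 -7 → sum 0

14, 20, 14, 8, 2, 3, 12, 12, 12, 6, 0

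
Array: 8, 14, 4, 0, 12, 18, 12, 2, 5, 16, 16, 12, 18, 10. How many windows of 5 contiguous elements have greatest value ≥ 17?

[8, 14, 4, 0, 12] → max 14
[14, 4, 0, 12, 18] → max 18  ≥ 17 ✓
[4, 0, 12, 18, 12] → max 18  ≥ 17 ✓
[0, 12, 18, 12, 2] → max 18  ≥ 17 ✓
[12, 18, 12, 2, 5] → max 18  ≥ 17 ✓
[18, 12, 2, 5, 16] → max 18  ≥ 17 ✓
[12, 2, 5, 16, 16] → max 16
[2, 5, 16, 16, 12] → max 16
[5, 16, 16, 12, 18] → max 18  ≥ 17 ✓
[16, 16, 12, 18, 10] → max 18  ≥ 17 ✓
7 windows satisfy the condition.

7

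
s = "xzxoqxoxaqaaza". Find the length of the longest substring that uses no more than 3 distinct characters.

add x: window [x] (1 distinct), len 1
add z: window [x, z] (2 distinct), len 2
add x: window [x, z, x] (2 distinct), len 3
add o: window [x, z, x, o] (3 distinct), len 4
add q: window [x, o, q] (3 distinct), len 3
add x: window [x, o, q, x] (3 distinct), len 4
add o: window [x, o, q, x, o] (3 distinct), len 5
add x: window [x, o, q, x, o, x] (3 distinct), len 6
add a: window [x, o, x, a] (3 distinct), len 4
add q: window [x, a, q] (3 distinct), len 3
add a: window [x, a, q, a] (3 distinct), len 4
add a: window [x, a, q, a, a] (3 distinct), len 5
add z: window [a, q, a, a, z] (3 distinct), len 5
add a: window [a, q, a, a, z, a] (3 distinct), len 6
Longest length with ≤3 distinct: 6.

6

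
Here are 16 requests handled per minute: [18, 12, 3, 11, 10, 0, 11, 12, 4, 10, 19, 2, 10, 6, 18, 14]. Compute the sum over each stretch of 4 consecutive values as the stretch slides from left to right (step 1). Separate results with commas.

(18, 12, 3, 11) → sum 44
(12, 3, 11, 10) → sum 36
(3, 11, 10, 0) → sum 24
(11, 10, 0, 11) → sum 32
(10, 0, 11, 12) → sum 33
(0, 11, 12, 4) → sum 27
(11, 12, 4, 10) → sum 37
(12, 4, 10, 19) → sum 45
(4, 10, 19, 2) → sum 35
(10, 19, 2, 10) → sum 41
(19, 2, 10, 6) → sum 37
(2, 10, 6, 18) → sum 36
(10, 6, 18, 14) → sum 48

44, 36, 24, 32, 33, 27, 37, 45, 35, 41, 37, 36, 48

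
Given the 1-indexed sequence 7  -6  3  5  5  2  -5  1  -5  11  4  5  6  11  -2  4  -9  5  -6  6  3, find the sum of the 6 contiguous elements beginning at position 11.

Elements at indices 11..16: 4, 5, 6, 11, -2, 4
sum(4, 5, 6, 11, -2, 4) = 28

28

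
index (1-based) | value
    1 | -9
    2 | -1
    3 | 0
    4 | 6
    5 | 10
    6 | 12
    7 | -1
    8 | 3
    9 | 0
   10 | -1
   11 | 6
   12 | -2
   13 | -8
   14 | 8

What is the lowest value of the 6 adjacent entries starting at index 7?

-2

Elements at indices 7..12: -1, 3, 0, -1, 6, -2
min(-1, 3, 0, -1, 6, -2) = -2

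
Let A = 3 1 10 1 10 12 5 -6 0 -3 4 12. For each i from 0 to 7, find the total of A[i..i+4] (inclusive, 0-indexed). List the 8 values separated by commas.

Sliding a size-5 window across the 12 values:
[3, 1, 10, 1, 10] → sum 25
[1, 10, 1, 10, 12] → sum 34
[10, 1, 10, 12, 5] → sum 38
[1, 10, 12, 5, -6] → sum 22
[10, 12, 5, -6, 0] → sum 21
[12, 5, -6, 0, -3] → sum 8
[5, -6, 0, -3, 4] → sum 0
[-6, 0, -3, 4, 12] → sum 7

25, 34, 38, 22, 21, 8, 0, 7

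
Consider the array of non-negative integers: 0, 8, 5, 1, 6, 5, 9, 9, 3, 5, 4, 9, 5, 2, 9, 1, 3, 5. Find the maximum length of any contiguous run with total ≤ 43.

9

[0] sum 0 len 1
[0, 8] sum 8 len 2
[0, 8, 5] sum 13 len 3
[0, 8, 5, 1] sum 14 len 4
[0, 8, 5, 1, 6] sum 20 len 5
[0, 8, 5, 1, 6, 5] sum 25 len 6
[0, 8, 5, 1, 6, 5, 9] sum 34 len 7
[0, 8, 5, 1, 6, 5, 9, 9] sum 43 len 8
[5, 1, 6, 5, 9, 9, 3] sum 38 len 7
[5, 1, 6, 5, 9, 9, 3, 5] sum 43 len 8
[1, 6, 5, 9, 9, 3, 5, 4] sum 42 len 8
[9, 9, 3, 5, 4, 9] sum 39 len 6
[9, 3, 5, 4, 9, 5] sum 35 len 6
[9, 3, 5, 4, 9, 5, 2] sum 37 len 7
[3, 5, 4, 9, 5, 2, 9] sum 37 len 7
[3, 5, 4, 9, 5, 2, 9, 1] sum 38 len 8
[3, 5, 4, 9, 5, 2, 9, 1, 3] sum 41 len 9
[5, 4, 9, 5, 2, 9, 1, 3, 5] sum 43 len 9
Longest length seen: 9.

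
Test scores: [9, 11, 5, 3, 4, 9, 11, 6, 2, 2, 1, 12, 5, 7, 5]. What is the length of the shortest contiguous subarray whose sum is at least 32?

add 9: running sum 9 < 32
add 11: running sum 20 < 32
add 5: running sum 25 < 32
add 3: running sum 28 < 32
add 4: shortest ending here [9, 11, 5, 3, 4] sum 32, len 5
add 9: shortest ending here [11, 5, 3, 4, 9] sum 32, len 5
add 11: shortest ending here [5, 3, 4, 9, 11] sum 32, len 5
add 6: shortest ending here [3, 4, 9, 11, 6] sum 33, len 5
add 2: shortest ending here [4, 9, 11, 6, 2] sum 32, len 5
add 2: shortest ending here [4, 9, 11, 6, 2, 2] sum 34, len 6
add 1: shortest ending here [4, 9, 11, 6, 2, 2, 1] sum 35, len 7
add 12: shortest ending here [11, 6, 2, 2, 1, 12] sum 34, len 6
add 5: shortest ending here [11, 6, 2, 2, 1, 12, 5] sum 39, len 7
add 7: shortest ending here [6, 2, 2, 1, 12, 5, 7] sum 35, len 7
add 5: shortest ending here [2, 1, 12, 5, 7, 5] sum 32, len 6
Shortest qualifying length: 5.

5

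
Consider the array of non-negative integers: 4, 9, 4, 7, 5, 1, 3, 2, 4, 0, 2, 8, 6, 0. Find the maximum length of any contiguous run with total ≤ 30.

[4] sum 4 len 1
[4, 9] sum 13 len 2
[4, 9, 4] sum 17 len 3
[4, 9, 4, 7] sum 24 len 4
[4, 9, 4, 7, 5] sum 29 len 5
[4, 9, 4, 7, 5, 1] sum 30 len 6
[9, 4, 7, 5, 1, 3] sum 29 len 6
[4, 7, 5, 1, 3, 2] sum 22 len 6
[4, 7, 5, 1, 3, 2, 4] sum 26 len 7
[4, 7, 5, 1, 3, 2, 4, 0] sum 26 len 8
[4, 7, 5, 1, 3, 2, 4, 0, 2] sum 28 len 9
[5, 1, 3, 2, 4, 0, 2, 8] sum 25 len 8
[1, 3, 2, 4, 0, 2, 8, 6] sum 26 len 8
[1, 3, 2, 4, 0, 2, 8, 6, 0] sum 26 len 9
Longest length seen: 9.

9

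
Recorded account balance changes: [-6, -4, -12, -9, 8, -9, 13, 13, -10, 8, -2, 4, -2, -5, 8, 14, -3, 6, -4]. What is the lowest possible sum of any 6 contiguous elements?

Window sums for each of the 14 positions:
-6 -4 -12 -9 8 -9 → sum -32
-4 -12 -9 8 -9 13 → sum -13
-12 -9 8 -9 13 13 → sum 4
-9 8 -9 13 13 -10 → sum 6
8 -9 13 13 -10 8 → sum 23
-9 13 13 -10 8 -2 → sum 13
13 13 -10 8 -2 4 → sum 26
13 -10 8 -2 4 -2 → sum 11
-10 8 -2 4 -2 -5 → sum -7
8 -2 4 -2 -5 8 → sum 11
-2 4 -2 -5 8 14 → sum 17
4 -2 -5 8 14 -3 → sum 16
-2 -5 8 14 -3 6 → sum 18
-5 8 14 -3 6 -4 → sum 16
Lowest of these is -32.

-32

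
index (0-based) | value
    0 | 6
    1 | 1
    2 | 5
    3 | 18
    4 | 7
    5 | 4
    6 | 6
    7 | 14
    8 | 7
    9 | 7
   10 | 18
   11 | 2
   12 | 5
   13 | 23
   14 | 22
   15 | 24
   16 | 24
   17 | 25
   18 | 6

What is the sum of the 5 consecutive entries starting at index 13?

Elements at indices 13..17: 23, 22, 24, 24, 25
sum(23, 22, 24, 24, 25) = 118

118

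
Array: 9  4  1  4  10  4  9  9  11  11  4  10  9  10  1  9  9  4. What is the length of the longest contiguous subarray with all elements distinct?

4

[9] len 1
[9, 4] len 2
[9, 4, 1] len 3
[1, 4] len 2
[1, 4, 10] len 3
[10, 4] len 2
[10, 4, 9] len 3
[9] len 1
[9, 11] len 2
[11] len 1
[11, 4] len 2
[11, 4, 10] len 3
[11, 4, 10, 9] len 4
[9, 10] len 2
[9, 10, 1] len 3
[10, 1, 9] len 3
[9] len 1
[9, 4] len 2
Longest all-distinct length: 4.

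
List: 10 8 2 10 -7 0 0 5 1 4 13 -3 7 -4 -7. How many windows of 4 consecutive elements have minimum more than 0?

10 8 2 10 → min 2  > 0 ✓
8 2 10 -7 → min -7
2 10 -7 0 → min -7
10 -7 0 0 → min -7
-7 0 0 5 → min -7
0 0 5 1 → min 0
0 5 1 4 → min 0
5 1 4 13 → min 1  > 0 ✓
1 4 13 -3 → min -3
4 13 -3 7 → min -3
13 -3 7 -4 → min -4
-3 7 -4 -7 → min -7
2 windows satisfy the condition.

2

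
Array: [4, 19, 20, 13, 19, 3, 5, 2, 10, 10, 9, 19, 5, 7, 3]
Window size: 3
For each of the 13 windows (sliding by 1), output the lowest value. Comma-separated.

4, 13, 13, 3, 3, 2, 2, 2, 9, 9, 5, 5, 3

[4, 19, 20] → min 4
[19, 20, 13] → min 13
[20, 13, 19] → min 13
[13, 19, 3] → min 3
[19, 3, 5] → min 3
[3, 5, 2] → min 2
[5, 2, 10] → min 2
[2, 10, 10] → min 2
[10, 10, 9] → min 9
[10, 9, 19] → min 9
[9, 19, 5] → min 5
[19, 5, 7] → min 5
[5, 7, 3] → min 3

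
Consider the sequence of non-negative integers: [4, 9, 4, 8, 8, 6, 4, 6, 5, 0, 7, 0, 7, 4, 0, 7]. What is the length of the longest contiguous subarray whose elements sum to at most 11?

4

Extend to the right; shrink from the left whenever the sum exceeds 11:
[4] sum 4 len 1
[9] sum 9 len 1
[4] sum 4 len 1
[8] sum 8 len 1
[8] sum 8 len 1
[6] sum 6 len 1
[6, 4] sum 10 len 2
[4, 6] sum 10 len 2
[6, 5] sum 11 len 2
[6, 5, 0] sum 11 len 3
[0, 7] sum 7 len 2
[0, 7, 0] sum 7 len 3
[0, 7] sum 7 len 2
[0, 7, 4] sum 11 len 3
[0, 7, 4, 0] sum 11 len 4
[4, 0, 7] sum 11 len 3
Longest length seen: 4.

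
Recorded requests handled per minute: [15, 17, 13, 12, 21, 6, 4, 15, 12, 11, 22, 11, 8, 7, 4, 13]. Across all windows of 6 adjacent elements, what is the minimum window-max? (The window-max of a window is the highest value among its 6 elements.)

(15, 17, 13, 12, 21, 6) → max 21
(17, 13, 12, 21, 6, 4) → max 21
(13, 12, 21, 6, 4, 15) → max 21
(12, 21, 6, 4, 15, 12) → max 21
(21, 6, 4, 15, 12, 11) → max 21
(6, 4, 15, 12, 11, 22) → max 22
(4, 15, 12, 11, 22, 11) → max 22
(15, 12, 11, 22, 11, 8) → max 22
(12, 11, 22, 11, 8, 7) → max 22
(11, 22, 11, 8, 7, 4) → max 22
(22, 11, 8, 7, 4, 13) → max 22
Minimum of these is 21.

21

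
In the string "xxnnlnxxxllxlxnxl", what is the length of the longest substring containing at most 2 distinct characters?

8

add x: window [x] (1 distinct), len 1
add x: window [x, x] (1 distinct), len 2
add n: window [x, x, n] (2 distinct), len 3
add n: window [x, x, n, n] (2 distinct), len 4
add l: window [n, n, l] (2 distinct), len 3
add n: window [n, n, l, n] (2 distinct), len 4
add x: window [n, x] (2 distinct), len 2
add x: window [n, x, x] (2 distinct), len 3
add x: window [n, x, x, x] (2 distinct), len 4
add l: window [x, x, x, l] (2 distinct), len 4
add l: window [x, x, x, l, l] (2 distinct), len 5
add x: window [x, x, x, l, l, x] (2 distinct), len 6
add l: window [x, x, x, l, l, x, l] (2 distinct), len 7
add x: window [x, x, x, l, l, x, l, x] (2 distinct), len 8
add n: window [x, n] (2 distinct), len 2
add x: window [x, n, x] (2 distinct), len 3
add l: window [x, l] (2 distinct), len 2
Longest length with ≤2 distinct: 8.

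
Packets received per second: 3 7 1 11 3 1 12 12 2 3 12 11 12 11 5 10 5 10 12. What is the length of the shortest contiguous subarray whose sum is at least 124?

16

add 3: running sum 3 < 124
add 7: running sum 10 < 124
add 1: running sum 11 < 124
add 11: running sum 22 < 124
add 3: running sum 25 < 124
add 1: running sum 26 < 124
add 12: running sum 38 < 124
add 12: running sum 50 < 124
add 2: running sum 52 < 124
add 3: running sum 55 < 124
add 12: running sum 67 < 124
add 11: running sum 78 < 124
add 12: running sum 90 < 124
add 11: running sum 101 < 124
add 5: running sum 106 < 124
add 10: running sum 116 < 124
add 5: running sum 121 < 124
add 10: shortest ending here [7, 1, 11, 3, 1, 12, 12, 2, 3, 12, 11, 12, 11, 5, 10, 5, 10] sum 128, len 17
add 12: shortest ending here [11, 3, 1, 12, 12, 2, 3, 12, 11, 12, 11, 5, 10, 5, 10, 12] sum 132, len 16
Shortest qualifying length: 16.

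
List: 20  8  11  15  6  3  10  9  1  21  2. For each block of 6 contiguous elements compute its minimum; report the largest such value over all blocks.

3

(20, 8, 11, 15, 6, 3) → min 3
(8, 11, 15, 6, 3, 10) → min 3
(11, 15, 6, 3, 10, 9) → min 3
(15, 6, 3, 10, 9, 1) → min 1
(6, 3, 10, 9, 1, 21) → min 1
(3, 10, 9, 1, 21, 2) → min 1
Largest of these is 3.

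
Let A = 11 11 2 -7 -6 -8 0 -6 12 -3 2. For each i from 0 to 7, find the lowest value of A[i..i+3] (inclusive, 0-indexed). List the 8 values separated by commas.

-7, -7, -8, -8, -8, -8, -6, -6

(11, 11, 2, -7) → min -7
(11, 2, -7, -6) → min -7
(2, -7, -6, -8) → min -8
(-7, -6, -8, 0) → min -8
(-6, -8, 0, -6) → min -8
(-8, 0, -6, 12) → min -8
(0, -6, 12, -3) → min -6
(-6, 12, -3, 2) → min -6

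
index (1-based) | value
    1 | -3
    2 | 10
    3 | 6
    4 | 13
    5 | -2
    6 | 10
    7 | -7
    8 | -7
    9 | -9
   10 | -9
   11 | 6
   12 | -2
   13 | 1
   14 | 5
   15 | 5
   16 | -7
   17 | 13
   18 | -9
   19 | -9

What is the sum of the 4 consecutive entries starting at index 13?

Elements at indices 13..16: 1, 5, 5, -7
sum(1, 5, 5, -7) = 4

4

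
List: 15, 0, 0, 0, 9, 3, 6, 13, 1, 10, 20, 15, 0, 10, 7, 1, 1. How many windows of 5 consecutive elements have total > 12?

12

15 0 0 0 9 → sum 24  > 12 ✓
0 0 0 9 3 → sum 12
0 0 9 3 6 → sum 18  > 12 ✓
0 9 3 6 13 → sum 31  > 12 ✓
9 3 6 13 1 → sum 32  > 12 ✓
3 6 13 1 10 → sum 33  > 12 ✓
6 13 1 10 20 → sum 50  > 12 ✓
13 1 10 20 15 → sum 59  > 12 ✓
1 10 20 15 0 → sum 46  > 12 ✓
10 20 15 0 10 → sum 55  > 12 ✓
20 15 0 10 7 → sum 52  > 12 ✓
15 0 10 7 1 → sum 33  > 12 ✓
0 10 7 1 1 → sum 19  > 12 ✓
12 windows satisfy the condition.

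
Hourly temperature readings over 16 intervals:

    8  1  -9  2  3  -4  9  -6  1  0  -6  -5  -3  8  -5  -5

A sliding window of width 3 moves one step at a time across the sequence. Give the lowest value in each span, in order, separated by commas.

-9, -9, -9, -4, -4, -6, -6, -6, -6, -6, -6, -5, -5, -5

[8, 1, -9] → min -9
[1, -9, 2] → min -9
[-9, 2, 3] → min -9
[2, 3, -4] → min -4
[3, -4, 9] → min -4
[-4, 9, -6] → min -6
[9, -6, 1] → min -6
[-6, 1, 0] → min -6
[1, 0, -6] → min -6
[0, -6, -5] → min -6
[-6, -5, -3] → min -6
[-5, -3, 8] → min -5
[-3, 8, -5] → min -5
[8, -5, -5] → min -5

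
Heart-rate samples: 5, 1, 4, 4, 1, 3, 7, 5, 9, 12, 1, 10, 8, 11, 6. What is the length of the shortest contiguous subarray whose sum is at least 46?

add 5: running sum 5 < 46
add 1: running sum 6 < 46
add 4: running sum 10 < 46
add 4: running sum 14 < 46
add 1: running sum 15 < 46
add 3: running sum 18 < 46
add 7: running sum 25 < 46
add 5: running sum 30 < 46
add 9: running sum 39 < 46
add 12: shortest ending here [1, 4, 4, 1, 3, 7, 5, 9, 12] sum 46, len 9
add 1: shortest ending here [4, 4, 1, 3, 7, 5, 9, 12, 1] sum 46, len 9
add 10: shortest ending here [3, 7, 5, 9, 12, 1, 10] sum 47, len 7
add 8: shortest ending here [7, 5, 9, 12, 1, 10, 8] sum 52, len 7
add 11: shortest ending here [9, 12, 1, 10, 8, 11] sum 51, len 6
add 6: shortest ending here [12, 1, 10, 8, 11, 6] sum 48, len 6
Shortest qualifying length: 6.

6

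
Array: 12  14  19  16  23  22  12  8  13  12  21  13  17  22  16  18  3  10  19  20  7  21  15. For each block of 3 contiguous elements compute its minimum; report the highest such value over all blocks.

(12, 14, 19) → min 12
(14, 19, 16) → min 14
(19, 16, 23) → min 16
(16, 23, 22) → min 16
(23, 22, 12) → min 12
(22, 12, 8) → min 8
(12, 8, 13) → min 8
(8, 13, 12) → min 8
(13, 12, 21) → min 12
(12, 21, 13) → min 12
(21, 13, 17) → min 13
(13, 17, 22) → min 13
(17, 22, 16) → min 16
(22, 16, 18) → min 16
(16, 18, 3) → min 3
(18, 3, 10) → min 3
(3, 10, 19) → min 3
(10, 19, 20) → min 10
(19, 20, 7) → min 7
(20, 7, 21) → min 7
(7, 21, 15) → min 7
Highest of these is 16.

16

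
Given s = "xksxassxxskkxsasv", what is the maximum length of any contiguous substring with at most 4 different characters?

add x: window [x] (1 distinct), len 1
add k: window [x, k] (2 distinct), len 2
add s: window [x, k, s] (3 distinct), len 3
add x: window [x, k, s, x] (3 distinct), len 4
add a: window [x, k, s, x, a] (4 distinct), len 5
add s: window [x, k, s, x, a, s] (4 distinct), len 6
add s: window [x, k, s, x, a, s, s] (4 distinct), len 7
add x: window [x, k, s, x, a, s, s, x] (4 distinct), len 8
add x: window [x, k, s, x, a, s, s, x, x] (4 distinct), len 9
add s: window [x, k, s, x, a, s, s, x, x, s] (4 distinct), len 10
add k: window [x, k, s, x, a, s, s, x, x, s, k] (4 distinct), len 11
add k: window [x, k, s, x, a, s, s, x, x, s, k, k] (4 distinct), len 12
add x: window [x, k, s, x, a, s, s, x, x, s, k, k, x] (4 distinct), len 13
add s: window [x, k, s, x, a, s, s, x, x, s, k, k, x, s] (4 distinct), len 14
add a: window [x, k, s, x, a, s, s, x, x, s, k, k, x, s, a] (4 distinct), len 15
add s: window [x, k, s, x, a, s, s, x, x, s, k, k, x, s, a, s] (4 distinct), len 16
add v: window [x, s, a, s, v] (4 distinct), len 5
Longest length with ≤4 distinct: 16.

16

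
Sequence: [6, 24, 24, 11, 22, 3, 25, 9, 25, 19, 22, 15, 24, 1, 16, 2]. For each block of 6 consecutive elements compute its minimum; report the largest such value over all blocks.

9

[6, 24, 24, 11, 22, 3] → min 3
[24, 24, 11, 22, 3, 25] → min 3
[24, 11, 22, 3, 25, 9] → min 3
[11, 22, 3, 25, 9, 25] → min 3
[22, 3, 25, 9, 25, 19] → min 3
[3, 25, 9, 25, 19, 22] → min 3
[25, 9, 25, 19, 22, 15] → min 9
[9, 25, 19, 22, 15, 24] → min 9
[25, 19, 22, 15, 24, 1] → min 1
[19, 22, 15, 24, 1, 16] → min 1
[22, 15, 24, 1, 16, 2] → min 1
Largest of these is 9.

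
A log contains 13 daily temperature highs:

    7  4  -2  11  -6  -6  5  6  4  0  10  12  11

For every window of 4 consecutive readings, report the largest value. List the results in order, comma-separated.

(7, 4, -2, 11) → max 11
(4, -2, 11, -6) → max 11
(-2, 11, -6, -6) → max 11
(11, -6, -6, 5) → max 11
(-6, -6, 5, 6) → max 6
(-6, 5, 6, 4) → max 6
(5, 6, 4, 0) → max 6
(6, 4, 0, 10) → max 10
(4, 0, 10, 12) → max 12
(0, 10, 12, 11) → max 12

11, 11, 11, 11, 6, 6, 6, 10, 12, 12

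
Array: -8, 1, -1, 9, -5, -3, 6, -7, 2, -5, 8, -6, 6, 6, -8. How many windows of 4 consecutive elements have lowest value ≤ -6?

9

(-8, 1, -1, 9) → min -8  ≤ -6 ✓
(1, -1, 9, -5) → min -5
(-1, 9, -5, -3) → min -5
(9, -5, -3, 6) → min -5
(-5, -3, 6, -7) → min -7  ≤ -6 ✓
(-3, 6, -7, 2) → min -7  ≤ -6 ✓
(6, -7, 2, -5) → min -7  ≤ -6 ✓
(-7, 2, -5, 8) → min -7  ≤ -6 ✓
(2, -5, 8, -6) → min -6  ≤ -6 ✓
(-5, 8, -6, 6) → min -6  ≤ -6 ✓
(8, -6, 6, 6) → min -6  ≤ -6 ✓
(-6, 6, 6, -8) → min -8  ≤ -6 ✓
9 windows satisfy the condition.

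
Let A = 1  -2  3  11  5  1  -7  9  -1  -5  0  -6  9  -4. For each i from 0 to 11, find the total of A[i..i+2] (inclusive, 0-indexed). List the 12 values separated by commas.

2, 12, 19, 17, -1, 3, 1, 3, -6, -11, 3, -1

Sliding a size-3 window across the 14 values:
(1, -2, 3) → sum 2
(-2, 3, 11) → sum 12
(3, 11, 5) → sum 19
(11, 5, 1) → sum 17
(5, 1, -7) → sum -1
(1, -7, 9) → sum 3
(-7, 9, -1) → sum 1
(9, -1, -5) → sum 3
(-1, -5, 0) → sum -6
(-5, 0, -6) → sum -11
(0, -6, 9) → sum 3
(-6, 9, -4) → sum -1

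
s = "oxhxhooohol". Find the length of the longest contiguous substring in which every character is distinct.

3

[o] len 1
[o, x] len 2
[o, x, h] len 3
[h, x] len 2
[x, h] len 2
[x, h, o] len 3
[o] len 1
[o] len 1
[o, h] len 2
[h, o] len 2
[h, o, l] len 3
Longest all-distinct length: 3.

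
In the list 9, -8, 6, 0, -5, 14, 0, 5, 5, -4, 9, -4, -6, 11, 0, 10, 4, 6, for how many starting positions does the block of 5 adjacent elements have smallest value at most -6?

(9, -8, 6, 0, -5) → min -8  ≤ -6 ✓
(-8, 6, 0, -5, 14) → min -8  ≤ -6 ✓
(6, 0, -5, 14, 0) → min -5
(0, -5, 14, 0, 5) → min -5
(-5, 14, 0, 5, 5) → min -5
(14, 0, 5, 5, -4) → min -4
(0, 5, 5, -4, 9) → min -4
(5, 5, -4, 9, -4) → min -4
(5, -4, 9, -4, -6) → min -6  ≤ -6 ✓
(-4, 9, -4, -6, 11) → min -6  ≤ -6 ✓
(9, -4, -6, 11, 0) → min -6  ≤ -6 ✓
(-4, -6, 11, 0, 10) → min -6  ≤ -6 ✓
(-6, 11, 0, 10, 4) → min -6  ≤ -6 ✓
(11, 0, 10, 4, 6) → min 0
7 windows satisfy the condition.

7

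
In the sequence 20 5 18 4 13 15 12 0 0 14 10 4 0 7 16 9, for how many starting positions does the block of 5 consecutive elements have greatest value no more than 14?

4

[20, 5, 18, 4, 13] → max 20
[5, 18, 4, 13, 15] → max 18
[18, 4, 13, 15, 12] → max 18
[4, 13, 15, 12, 0] → max 15
[13, 15, 12, 0, 0] → max 15
[15, 12, 0, 0, 14] → max 15
[12, 0, 0, 14, 10] → max 14  ≤ 14 ✓
[0, 0, 14, 10, 4] → max 14  ≤ 14 ✓
[0, 14, 10, 4, 0] → max 14  ≤ 14 ✓
[14, 10, 4, 0, 7] → max 14  ≤ 14 ✓
[10, 4, 0, 7, 16] → max 16
[4, 0, 7, 16, 9] → max 16
4 windows satisfy the condition.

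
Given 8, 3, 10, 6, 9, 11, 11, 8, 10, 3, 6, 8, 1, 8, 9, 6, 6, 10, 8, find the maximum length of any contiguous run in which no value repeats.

6

[8] len 1
[8, 3] len 2
[8, 3, 10] len 3
[8, 3, 10, 6] len 4
[8, 3, 10, 6, 9] len 5
[8, 3, 10, 6, 9, 11] len 6
[11] len 1
[11, 8] len 2
[11, 8, 10] len 3
[11, 8, 10, 3] len 4
[11, 8, 10, 3, 6] len 5
[10, 3, 6, 8] len 4
[10, 3, 6, 8, 1] len 5
[1, 8] len 2
[1, 8, 9] len 3
[1, 8, 9, 6] len 4
[6] len 1
[6, 10] len 2
[6, 10, 8] len 3
Longest all-distinct length: 6.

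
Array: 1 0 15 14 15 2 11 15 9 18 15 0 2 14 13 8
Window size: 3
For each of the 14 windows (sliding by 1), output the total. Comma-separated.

[1, 0, 15] → sum 16
[0, 15, 14] → sum 29
[15, 14, 15] → sum 44
[14, 15, 2] → sum 31
[15, 2, 11] → sum 28
[2, 11, 15] → sum 28
[11, 15, 9] → sum 35
[15, 9, 18] → sum 42
[9, 18, 15] → sum 42
[18, 15, 0] → sum 33
[15, 0, 2] → sum 17
[0, 2, 14] → sum 16
[2, 14, 13] → sum 29
[14, 13, 8] → sum 35

16, 29, 44, 31, 28, 28, 35, 42, 42, 33, 17, 16, 29, 35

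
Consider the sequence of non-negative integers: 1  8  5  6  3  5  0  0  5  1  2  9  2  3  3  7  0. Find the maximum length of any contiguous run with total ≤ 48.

[1] sum 1 len 1
[1, 8] sum 9 len 2
[1, 8, 5] sum 14 len 3
[1, 8, 5, 6] sum 20 len 4
[1, 8, 5, 6, 3] sum 23 len 5
[1, 8, 5, 6, 3, 5] sum 28 len 6
[1, 8, 5, 6, 3, 5, 0] sum 28 len 7
[1, 8, 5, 6, 3, 5, 0, 0] sum 28 len 8
[1, 8, 5, 6, 3, 5, 0, 0, 5] sum 33 len 9
[1, 8, 5, 6, 3, 5, 0, 0, 5, 1] sum 34 len 10
[1, 8, 5, 6, 3, 5, 0, 0, 5, 1, 2] sum 36 len 11
[1, 8, 5, 6, 3, 5, 0, 0, 5, 1, 2, 9] sum 45 len 12
[1, 8, 5, 6, 3, 5, 0, 0, 5, 1, 2, 9, 2] sum 47 len 13
[5, 6, 3, 5, 0, 0, 5, 1, 2, 9, 2, 3] sum 41 len 12
[5, 6, 3, 5, 0, 0, 5, 1, 2, 9, 2, 3, 3] sum 44 len 13
[6, 3, 5, 0, 0, 5, 1, 2, 9, 2, 3, 3, 7] sum 46 len 13
[6, 3, 5, 0, 0, 5, 1, 2, 9, 2, 3, 3, 7, 0] sum 46 len 14
Longest length seen: 14.

14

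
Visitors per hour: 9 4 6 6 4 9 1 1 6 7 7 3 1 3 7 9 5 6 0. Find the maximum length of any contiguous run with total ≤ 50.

11

→ 9: sum 9, len 1
→ 4: sum 13, len 2
→ 6: sum 19, len 3
→ 6: sum 25, len 4
→ 4: sum 29, len 5
→ 9: sum 38, len 6
→ 1: sum 39, len 7
→ 1: sum 40, len 8
→ 6: sum 46, len 9
→ 7 (dropped 9): sum 44, len 9
→ 7 (dropped 4): sum 47, len 9
→ 3: sum 50, len 10
→ 1 (dropped 6): sum 45, len 10
→ 3: sum 48, len 11
→ 7 (dropped 6): sum 49, len 11
→ 9 (dropped 4, 9): sum 45, len 10
→ 5: sum 50, len 11
→ 6 (dropped 1, 1, 6): sum 48, len 9
→ 0: sum 48, len 10
Longest length seen: 11.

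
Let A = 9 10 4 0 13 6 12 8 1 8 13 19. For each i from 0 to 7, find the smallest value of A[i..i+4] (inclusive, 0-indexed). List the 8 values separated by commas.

0, 0, 0, 0, 1, 1, 1, 1

[9, 10, 4, 0, 13] → min 0
[10, 4, 0, 13, 6] → min 0
[4, 0, 13, 6, 12] → min 0
[0, 13, 6, 12, 8] → min 0
[13, 6, 12, 8, 1] → min 1
[6, 12, 8, 1, 8] → min 1
[12, 8, 1, 8, 13] → min 1
[8, 1, 8, 13, 19] → min 1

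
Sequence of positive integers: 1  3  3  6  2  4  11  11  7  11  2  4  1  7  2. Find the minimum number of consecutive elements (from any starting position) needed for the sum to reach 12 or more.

add 1: running sum 1 < 12
add 3: running sum 4 < 12
add 3: running sum 7 < 12
add 6: shortest ending here [3, 3, 6] sum 12, len 3
add 2: shortest ending here [3, 3, 6, 2] sum 14, len 4
add 4: shortest ending here [6, 2, 4] sum 12, len 3
add 11: shortest ending here [4, 11] sum 15, len 2
add 11: shortest ending here [11, 11] sum 22, len 2
add 7: shortest ending here [11, 7] sum 18, len 2
add 11: shortest ending here [7, 11] sum 18, len 2
add 2: shortest ending here [11, 2] sum 13, len 2
add 4: shortest ending here [11, 2, 4] sum 17, len 3
add 1: shortest ending here [11, 2, 4, 1] sum 18, len 4
add 7: shortest ending here [4, 1, 7] sum 12, len 3
add 2: shortest ending here [4, 1, 7, 2] sum 14, len 4
Shortest qualifying length: 2.

2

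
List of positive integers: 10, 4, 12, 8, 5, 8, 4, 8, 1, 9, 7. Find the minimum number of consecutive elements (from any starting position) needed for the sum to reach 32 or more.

4

add 10: running sum 10 < 32
add 4: running sum 14 < 32
add 12: running sum 26 < 32
add 8: shortest ending here [10, 4, 12, 8] sum 34, len 4
add 5: shortest ending here [10, 4, 12, 8, 5] sum 39, len 5
add 8: shortest ending here [12, 8, 5, 8] sum 33, len 4
add 4: shortest ending here [12, 8, 5, 8, 4] sum 37, len 5
add 8: shortest ending here [8, 5, 8, 4, 8] sum 33, len 5
add 1: shortest ending here [8, 5, 8, 4, 8, 1] sum 34, len 6
add 9: shortest ending here [5, 8, 4, 8, 1, 9] sum 35, len 6
add 7: shortest ending here [8, 4, 8, 1, 9, 7] sum 37, len 6
Shortest qualifying length: 4.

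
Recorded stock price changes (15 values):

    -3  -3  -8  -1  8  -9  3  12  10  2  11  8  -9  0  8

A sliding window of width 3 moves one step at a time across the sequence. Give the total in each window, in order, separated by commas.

Sliding a size-3 window across the 15 values:
(-3, -3, -8) → sum -14
(-3, -8, -1) → sum -12
(-8, -1, 8) → sum -1
(-1, 8, -9) → sum -2
(8, -9, 3) → sum 2
(-9, 3, 12) → sum 6
(3, 12, 10) → sum 25
(12, 10, 2) → sum 24
(10, 2, 11) → sum 23
(2, 11, 8) → sum 21
(11, 8, -9) → sum 10
(8, -9, 0) → sum -1
(-9, 0, 8) → sum -1

-14, -12, -1, -2, 2, 6, 25, 24, 23, 21, 10, -1, -1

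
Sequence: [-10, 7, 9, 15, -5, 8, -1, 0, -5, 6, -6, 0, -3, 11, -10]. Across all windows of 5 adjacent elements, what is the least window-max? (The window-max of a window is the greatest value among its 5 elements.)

Window maxs for each of the 11 positions:
-10 7 9 15 -5 → max 15
7 9 15 -5 8 → max 15
9 15 -5 8 -1 → max 15
15 -5 8 -1 0 → max 15
-5 8 -1 0 -5 → max 8
8 -1 0 -5 6 → max 8
-1 0 -5 6 -6 → max 6
0 -5 6 -6 0 → max 6
-5 6 -6 0 -3 → max 6
6 -6 0 -3 11 → max 11
-6 0 -3 11 -10 → max 11
Least of these is 6.

6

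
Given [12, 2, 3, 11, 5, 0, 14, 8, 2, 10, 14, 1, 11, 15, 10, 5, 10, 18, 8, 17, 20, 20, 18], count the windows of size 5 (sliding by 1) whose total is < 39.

[12, 2, 3, 11, 5] → sum 33  < 39 ✓
[2, 3, 11, 5, 0] → sum 21  < 39 ✓
[3, 11, 5, 0, 14] → sum 33  < 39 ✓
[11, 5, 0, 14, 8] → sum 38  < 39 ✓
[5, 0, 14, 8, 2] → sum 29  < 39 ✓
[0, 14, 8, 2, 10] → sum 34  < 39 ✓
[14, 8, 2, 10, 14] → sum 48
[8, 2, 10, 14, 1] → sum 35  < 39 ✓
[2, 10, 14, 1, 11] → sum 38  < 39 ✓
[10, 14, 1, 11, 15] → sum 51
[14, 1, 11, 15, 10] → sum 51
[1, 11, 15, 10, 5] → sum 42
[11, 15, 10, 5, 10] → sum 51
[15, 10, 5, 10, 18] → sum 58
[10, 5, 10, 18, 8] → sum 51
[5, 10, 18, 8, 17] → sum 58
[10, 18, 8, 17, 20] → sum 73
[18, 8, 17, 20, 20] → sum 83
[8, 17, 20, 20, 18] → sum 83
8 windows satisfy the condition.

8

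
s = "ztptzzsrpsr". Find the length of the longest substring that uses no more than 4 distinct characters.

7

add z: window [z] (1 distinct), len 1
add t: window [z, t] (2 distinct), len 2
add p: window [z, t, p] (3 distinct), len 3
add t: window [z, t, p, t] (3 distinct), len 4
add z: window [z, t, p, t, z] (3 distinct), len 5
add z: window [z, t, p, t, z, z] (3 distinct), len 6
add s: window [z, t, p, t, z, z, s] (4 distinct), len 7
add r: window [t, z, z, s, r] (4 distinct), len 5
add p: window [z, z, s, r, p] (4 distinct), len 5
add s: window [z, z, s, r, p, s] (4 distinct), len 6
add r: window [z, z, s, r, p, s, r] (4 distinct), len 7
Longest length with ≤4 distinct: 7.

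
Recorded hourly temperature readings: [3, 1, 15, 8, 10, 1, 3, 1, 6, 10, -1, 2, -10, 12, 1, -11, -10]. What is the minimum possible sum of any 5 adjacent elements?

Each size-5 window and its sum:
(3, 1, 15, 8, 10) → sum 37
(1, 15, 8, 10, 1) → sum 35
(15, 8, 10, 1, 3) → sum 37
(8, 10, 1, 3, 1) → sum 23
(10, 1, 3, 1, 6) → sum 21
(1, 3, 1, 6, 10) → sum 21
(3, 1, 6, 10, -1) → sum 19
(1, 6, 10, -1, 2) → sum 18
(6, 10, -1, 2, -10) → sum 7
(10, -1, 2, -10, 12) → sum 13
(-1, 2, -10, 12, 1) → sum 4
(2, -10, 12, 1, -11) → sum -6
(-10, 12, 1, -11, -10) → sum -18
Minimum of these is -18.

-18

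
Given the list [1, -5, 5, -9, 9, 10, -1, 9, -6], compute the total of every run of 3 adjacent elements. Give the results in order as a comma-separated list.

1, -9, 5, 10, 18, 18, 2

Sliding a size-3 window across the 9 values:
(1, -5, 5) → sum 1
(-5, 5, -9) → sum -9
(5, -9, 9) → sum 5
(-9, 9, 10) → sum 10
(9, 10, -1) → sum 18
(10, -1, 9) → sum 18
(-1, 9, -6) → sum 2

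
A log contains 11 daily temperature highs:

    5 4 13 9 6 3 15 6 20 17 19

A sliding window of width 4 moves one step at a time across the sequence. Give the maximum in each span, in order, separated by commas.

5 4 13 9 → max 13
4 13 9 6 → max 13
13 9 6 3 → max 13
9 6 3 15 → max 15
6 3 15 6 → max 15
3 15 6 20 → max 20
15 6 20 17 → max 20
6 20 17 19 → max 20

13, 13, 13, 15, 15, 20, 20, 20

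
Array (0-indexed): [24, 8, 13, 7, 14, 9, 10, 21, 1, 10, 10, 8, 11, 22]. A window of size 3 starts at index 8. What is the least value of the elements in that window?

1

Elements at indices 8..10: 1, 10, 10
min(1, 10, 10) = 1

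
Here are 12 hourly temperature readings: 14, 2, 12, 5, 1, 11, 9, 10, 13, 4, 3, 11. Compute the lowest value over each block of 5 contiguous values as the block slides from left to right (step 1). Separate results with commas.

14 2 12 5 1 → min 1
2 12 5 1 11 → min 1
12 5 1 11 9 → min 1
5 1 11 9 10 → min 1
1 11 9 10 13 → min 1
11 9 10 13 4 → min 4
9 10 13 4 3 → min 3
10 13 4 3 11 → min 3

1, 1, 1, 1, 1, 4, 3, 3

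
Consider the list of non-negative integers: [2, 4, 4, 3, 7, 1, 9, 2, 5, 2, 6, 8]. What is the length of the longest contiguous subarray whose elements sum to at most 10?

3

Extend to the right; shrink from the left whenever the sum exceeds 10:
→ 2: sum 2, len 1
→ 4: sum 6, len 2
→ 4: sum 10, len 3
→ 3 (dropped 2, 4): sum 7, len 2
→ 7 (dropped 4): sum 10, len 2
→ 1 (dropped 3): sum 8, len 2
→ 9 (dropped 7): sum 10, len 2
→ 2 (dropped 1, 9): sum 2, len 1
→ 5: sum 7, len 2
→ 2: sum 9, len 3
→ 6 (dropped 2, 5): sum 8, len 2
→ 8 (dropped 2, 6): sum 8, len 1
Longest length seen: 3.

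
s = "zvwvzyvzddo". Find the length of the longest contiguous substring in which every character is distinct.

4

add z: [z] len 1
add v: [z, v] len 2
add w: [z, v, w] len 3
add v (repeat v, move left end past it): [w, v] len 2
add z: [w, v, z] len 3
add y: [w, v, z, y] len 4
add v (repeat v, move left end past it): [z, y, v] len 3
add z (repeat z, move left end past it): [y, v, z] len 3
add d: [y, v, z, d] len 4
add d (repeat d, move left end past it): [d] len 1
add o: [d, o] len 2
Longest all-distinct length: 4.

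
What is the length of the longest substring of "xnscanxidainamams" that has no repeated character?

7

[x] len 1
[x, n] len 2
[x, n, s] len 3
[x, n, s, c] len 4
[x, n, s, c, a] len 5
[s, c, a, n] len 4
[s, c, a, n, x] len 5
[s, c, a, n, x, i] len 6
[s, c, a, n, x, i, d] len 7
[n, x, i, d, a] len 5
[d, a, i] len 3
[d, a, i, n] len 4
[i, n, a] len 3
[i, n, a, m] len 4
[m, a] len 2
[a, m] len 2
[a, m, s] len 3
Longest all-distinct length: 7.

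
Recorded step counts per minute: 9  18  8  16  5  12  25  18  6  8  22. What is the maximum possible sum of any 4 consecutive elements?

(9, 18, 8, 16) → sum 51
(18, 8, 16, 5) → sum 47
(8, 16, 5, 12) → sum 41
(16, 5, 12, 25) → sum 58
(5, 12, 25, 18) → sum 60
(12, 25, 18, 6) → sum 61
(25, 18, 6, 8) → sum 57
(18, 6, 8, 22) → sum 54
Maximum of these is 61.

61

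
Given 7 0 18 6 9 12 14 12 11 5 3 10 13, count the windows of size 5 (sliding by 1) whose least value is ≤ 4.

7 0 18 6 9 → min 0  ≤ 4 ✓
0 18 6 9 12 → min 0  ≤ 4 ✓
18 6 9 12 14 → min 6
6 9 12 14 12 → min 6
9 12 14 12 11 → min 9
12 14 12 11 5 → min 5
14 12 11 5 3 → min 3  ≤ 4 ✓
12 11 5 3 10 → min 3  ≤ 4 ✓
11 5 3 10 13 → min 3  ≤ 4 ✓
5 windows satisfy the condition.

5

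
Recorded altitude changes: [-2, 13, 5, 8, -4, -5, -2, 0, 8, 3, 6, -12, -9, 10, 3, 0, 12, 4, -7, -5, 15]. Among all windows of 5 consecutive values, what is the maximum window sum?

29

-2 13 5 8 -4 → sum 20
13 5 8 -4 -5 → sum 17
5 8 -4 -5 -2 → sum 2
8 -4 -5 -2 0 → sum -3
-4 -5 -2 0 8 → sum -3
-5 -2 0 8 3 → sum 4
-2 0 8 3 6 → sum 15
0 8 3 6 -12 → sum 5
8 3 6 -12 -9 → sum -4
3 6 -12 -9 10 → sum -2
6 -12 -9 10 3 → sum -2
-12 -9 10 3 0 → sum -8
-9 10 3 0 12 → sum 16
10 3 0 12 4 → sum 29
3 0 12 4 -7 → sum 12
0 12 4 -7 -5 → sum 4
12 4 -7 -5 15 → sum 19
Maximum of these is 29.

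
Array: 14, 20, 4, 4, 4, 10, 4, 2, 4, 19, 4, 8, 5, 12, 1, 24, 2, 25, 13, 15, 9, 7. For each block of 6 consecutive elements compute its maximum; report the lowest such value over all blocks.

(14, 20, 4, 4, 4, 10) → max 20
(20, 4, 4, 4, 10, 4) → max 20
(4, 4, 4, 10, 4, 2) → max 10
(4, 4, 10, 4, 2, 4) → max 10
(4, 10, 4, 2, 4, 19) → max 19
(10, 4, 2, 4, 19, 4) → max 19
(4, 2, 4, 19, 4, 8) → max 19
(2, 4, 19, 4, 8, 5) → max 19
(4, 19, 4, 8, 5, 12) → max 19
(19, 4, 8, 5, 12, 1) → max 19
(4, 8, 5, 12, 1, 24) → max 24
(8, 5, 12, 1, 24, 2) → max 24
(5, 12, 1, 24, 2, 25) → max 25
(12, 1, 24, 2, 25, 13) → max 25
(1, 24, 2, 25, 13, 15) → max 25
(24, 2, 25, 13, 15, 9) → max 25
(2, 25, 13, 15, 9, 7) → max 25
Lowest of these is 10.

10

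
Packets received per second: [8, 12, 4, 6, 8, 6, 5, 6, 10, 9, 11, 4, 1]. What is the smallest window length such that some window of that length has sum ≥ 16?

2

add 8: running sum 8 < 16
end 1: [8, 12] sum 20, len 2
end 2: [12, 4] sum 16, len 2
end 3: [12, 4, 6] sum 22, len 3
end 4: [4, 6, 8] sum 18, len 3
end 5: [6, 8, 6] sum 20, len 3
end 6: [8, 6, 5] sum 19, len 3
end 7: [6, 5, 6] sum 17, len 3
end 8: [6, 10] sum 16, len 2
end 9: [10, 9] sum 19, len 2
end 10: [9, 11] sum 20, len 2
end 11: [9, 11, 4] sum 24, len 3
end 12: [11, 4, 1] sum 16, len 3
Shortest qualifying length: 2.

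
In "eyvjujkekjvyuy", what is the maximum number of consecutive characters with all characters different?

6

[e] len 1
[e, y] len 2
[e, y, v] len 3
[e, y, v, j] len 4
[e, y, v, j, u] len 5
[u, j] len 2
[u, j, k] len 3
[u, j, k, e] len 4
[e, k] len 2
[e, k, j] len 3
[e, k, j, v] len 4
[e, k, j, v, y] len 5
[e, k, j, v, y, u] len 6
[u, y] len 2
Longest all-distinct length: 6.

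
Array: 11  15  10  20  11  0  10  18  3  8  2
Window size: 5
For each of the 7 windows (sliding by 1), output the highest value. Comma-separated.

(11, 15, 10, 20, 11) → max 20
(15, 10, 20, 11, 0) → max 20
(10, 20, 11, 0, 10) → max 20
(20, 11, 0, 10, 18) → max 20
(11, 0, 10, 18, 3) → max 18
(0, 10, 18, 3, 8) → max 18
(10, 18, 3, 8, 2) → max 18

20, 20, 20, 20, 18, 18, 18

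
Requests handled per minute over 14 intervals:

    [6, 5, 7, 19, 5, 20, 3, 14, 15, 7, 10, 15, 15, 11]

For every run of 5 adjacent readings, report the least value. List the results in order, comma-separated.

5, 5, 3, 3, 3, 3, 3, 7, 7, 7

Sliding a size-5 window across the 14 values:
6 5 7 19 5 → min 5
5 7 19 5 20 → min 5
7 19 5 20 3 → min 3
19 5 20 3 14 → min 3
5 20 3 14 15 → min 3
20 3 14 15 7 → min 3
3 14 15 7 10 → min 3
14 15 7 10 15 → min 7
15 7 10 15 15 → min 7
7 10 15 15 11 → min 7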